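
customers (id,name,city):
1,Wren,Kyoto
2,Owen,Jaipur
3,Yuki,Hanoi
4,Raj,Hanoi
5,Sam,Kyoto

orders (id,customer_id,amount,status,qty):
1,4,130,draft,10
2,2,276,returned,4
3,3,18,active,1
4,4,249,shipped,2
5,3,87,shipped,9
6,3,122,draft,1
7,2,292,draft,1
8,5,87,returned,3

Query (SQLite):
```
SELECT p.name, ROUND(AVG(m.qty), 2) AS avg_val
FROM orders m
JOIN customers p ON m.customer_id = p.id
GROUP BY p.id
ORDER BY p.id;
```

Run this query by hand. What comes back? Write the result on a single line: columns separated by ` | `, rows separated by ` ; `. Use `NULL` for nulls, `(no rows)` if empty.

Join each orders row to its customers via customer_id.
Group joined rows by customers.id; compute ROUND(AVG(m.qty), 2) per group.
  2: ids {2, 7} → ROUND(AVG(m.qty), 2)=2.5
  3: ids {3, 5, 6} → ROUND(AVG(m.qty), 2)=3.67
  4: ids {1, 4} → ROUND(AVG(m.qty), 2)=6
  5: ids {8} → ROUND(AVG(m.qty), 2)=3

Owen | 2.5 ; Yuki | 3.67 ; Raj | 6 ; Sam | 3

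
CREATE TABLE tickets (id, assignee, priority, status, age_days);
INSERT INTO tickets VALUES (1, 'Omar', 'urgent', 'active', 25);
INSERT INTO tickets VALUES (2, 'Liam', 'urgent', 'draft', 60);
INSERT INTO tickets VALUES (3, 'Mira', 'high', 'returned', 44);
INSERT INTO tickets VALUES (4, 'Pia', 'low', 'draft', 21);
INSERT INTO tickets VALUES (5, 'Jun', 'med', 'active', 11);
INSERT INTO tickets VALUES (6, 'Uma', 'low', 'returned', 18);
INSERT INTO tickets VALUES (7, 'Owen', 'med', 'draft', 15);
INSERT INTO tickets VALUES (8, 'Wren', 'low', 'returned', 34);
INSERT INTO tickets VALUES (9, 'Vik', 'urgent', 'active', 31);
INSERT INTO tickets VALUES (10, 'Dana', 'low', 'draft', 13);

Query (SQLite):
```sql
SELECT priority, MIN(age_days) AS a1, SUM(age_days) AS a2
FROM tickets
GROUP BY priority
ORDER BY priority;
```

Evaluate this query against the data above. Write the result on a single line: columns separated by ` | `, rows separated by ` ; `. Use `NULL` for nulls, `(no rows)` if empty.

Group tickets by priority.
Per group compute: MIN(age_days), SUM(age_days).
  high: ids {3} → MIN(age_days)=44, SUM(age_days)=44
  low: ids {4, 6, 8, 10} → MIN(age_days)=13, SUM(age_days)=86
  med: ids {5, 7} → MIN(age_days)=11, SUM(age_days)=26
  urgent: ids {1, 2, 9} → MIN(age_days)=25, SUM(age_days)=116

high | 44 | 44 ; low | 13 | 86 ; med | 11 | 26 ; urgent | 25 | 116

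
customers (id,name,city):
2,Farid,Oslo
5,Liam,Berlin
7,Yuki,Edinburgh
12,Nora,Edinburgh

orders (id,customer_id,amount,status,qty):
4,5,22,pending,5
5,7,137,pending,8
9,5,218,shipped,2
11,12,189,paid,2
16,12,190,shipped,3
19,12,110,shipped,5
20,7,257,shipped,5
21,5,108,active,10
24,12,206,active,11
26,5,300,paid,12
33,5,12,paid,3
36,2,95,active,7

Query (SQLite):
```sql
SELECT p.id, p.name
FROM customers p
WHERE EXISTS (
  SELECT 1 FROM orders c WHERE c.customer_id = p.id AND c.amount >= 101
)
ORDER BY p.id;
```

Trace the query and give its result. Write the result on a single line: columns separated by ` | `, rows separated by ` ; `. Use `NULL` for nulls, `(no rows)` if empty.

For each customers row, check whether any orders with matching customer_id has amount >= 101.
Keep rows where that is true.

5 | Liam ; 7 | Yuki ; 12 | Nora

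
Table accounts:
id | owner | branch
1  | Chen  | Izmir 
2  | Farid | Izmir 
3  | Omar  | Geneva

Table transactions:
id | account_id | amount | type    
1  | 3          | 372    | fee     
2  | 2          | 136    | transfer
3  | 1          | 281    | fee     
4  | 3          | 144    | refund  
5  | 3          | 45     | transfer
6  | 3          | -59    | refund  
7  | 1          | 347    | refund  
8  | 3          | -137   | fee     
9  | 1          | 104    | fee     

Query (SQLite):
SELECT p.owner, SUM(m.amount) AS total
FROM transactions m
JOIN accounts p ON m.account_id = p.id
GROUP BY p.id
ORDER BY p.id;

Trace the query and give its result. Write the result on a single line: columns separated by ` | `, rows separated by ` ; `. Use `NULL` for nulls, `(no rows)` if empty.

Join each transactions row to its accounts via account_id.
Group joined rows by accounts.id; compute SUM(m.amount) per group.
  1: ids {3, 7, 9} → SUM(m.amount)=732
  2: ids {2} → SUM(m.amount)=136
  3: ids {1, 4, 5, 6, 8} → SUM(m.amount)=365

Chen | 732 ; Farid | 136 ; Omar | 365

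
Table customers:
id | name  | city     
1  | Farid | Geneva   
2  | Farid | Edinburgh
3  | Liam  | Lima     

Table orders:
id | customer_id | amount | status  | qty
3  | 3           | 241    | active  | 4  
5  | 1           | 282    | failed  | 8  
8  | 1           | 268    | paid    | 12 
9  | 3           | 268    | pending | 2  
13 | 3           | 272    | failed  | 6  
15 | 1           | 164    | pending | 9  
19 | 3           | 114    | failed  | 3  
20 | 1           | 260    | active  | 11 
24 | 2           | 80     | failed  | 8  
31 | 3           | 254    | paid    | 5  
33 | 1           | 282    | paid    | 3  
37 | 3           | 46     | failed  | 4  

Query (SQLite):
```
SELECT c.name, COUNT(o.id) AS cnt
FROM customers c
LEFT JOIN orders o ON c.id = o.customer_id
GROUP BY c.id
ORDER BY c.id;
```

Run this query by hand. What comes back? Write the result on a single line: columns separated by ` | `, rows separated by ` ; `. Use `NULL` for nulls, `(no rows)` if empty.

LEFT JOIN keeps every customers row; unmatched ones get NULL for orders columns.
Group by customers.id and compute COUNT(o.id). COUNT(col) of an all-NULL group is 0.
  1: ids {5, 8, 15, 20, 33} → COUNT(o.id)=5
  2: ids {24} → COUNT(o.id)=1
  3: ids {3, 9, 13, 19, 31, 37} → COUNT(o.id)=6

Farid | 5 ; Farid | 1 ; Liam | 6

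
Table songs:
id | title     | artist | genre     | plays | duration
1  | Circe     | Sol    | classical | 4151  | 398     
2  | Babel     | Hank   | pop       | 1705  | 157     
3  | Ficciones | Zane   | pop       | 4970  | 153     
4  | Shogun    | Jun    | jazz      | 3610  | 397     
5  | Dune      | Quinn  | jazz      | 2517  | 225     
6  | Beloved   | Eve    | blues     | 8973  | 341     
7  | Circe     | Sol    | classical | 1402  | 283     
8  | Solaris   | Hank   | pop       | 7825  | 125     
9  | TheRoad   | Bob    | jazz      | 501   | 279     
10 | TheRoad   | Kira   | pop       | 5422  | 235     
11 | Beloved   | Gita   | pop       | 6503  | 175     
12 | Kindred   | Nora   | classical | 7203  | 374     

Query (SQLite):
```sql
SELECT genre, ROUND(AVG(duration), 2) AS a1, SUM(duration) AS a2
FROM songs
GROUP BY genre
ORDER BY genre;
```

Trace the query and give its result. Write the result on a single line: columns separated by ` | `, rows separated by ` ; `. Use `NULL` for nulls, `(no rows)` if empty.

blues | 341 | 341 ; classical | 351.67 | 1055 ; jazz | 300.33 | 901 ; pop | 169 | 845

Group songs by genre.
Per group compute: ROUND(AVG(duration), 2), SUM(duration).
  blues: ids {6} → ROUND(AVG(duration), 2)=341, SUM(duration)=341
  classical: ids {1, 7, 12} → ROUND(AVG(duration), 2)=351.67, SUM(duration)=1055
  jazz: ids {4, 5, 9} → ROUND(AVG(duration), 2)=300.33, SUM(duration)=901
  pop: ids {2, 3, 8, 10, 11} → ROUND(AVG(duration), 2)=169, SUM(duration)=845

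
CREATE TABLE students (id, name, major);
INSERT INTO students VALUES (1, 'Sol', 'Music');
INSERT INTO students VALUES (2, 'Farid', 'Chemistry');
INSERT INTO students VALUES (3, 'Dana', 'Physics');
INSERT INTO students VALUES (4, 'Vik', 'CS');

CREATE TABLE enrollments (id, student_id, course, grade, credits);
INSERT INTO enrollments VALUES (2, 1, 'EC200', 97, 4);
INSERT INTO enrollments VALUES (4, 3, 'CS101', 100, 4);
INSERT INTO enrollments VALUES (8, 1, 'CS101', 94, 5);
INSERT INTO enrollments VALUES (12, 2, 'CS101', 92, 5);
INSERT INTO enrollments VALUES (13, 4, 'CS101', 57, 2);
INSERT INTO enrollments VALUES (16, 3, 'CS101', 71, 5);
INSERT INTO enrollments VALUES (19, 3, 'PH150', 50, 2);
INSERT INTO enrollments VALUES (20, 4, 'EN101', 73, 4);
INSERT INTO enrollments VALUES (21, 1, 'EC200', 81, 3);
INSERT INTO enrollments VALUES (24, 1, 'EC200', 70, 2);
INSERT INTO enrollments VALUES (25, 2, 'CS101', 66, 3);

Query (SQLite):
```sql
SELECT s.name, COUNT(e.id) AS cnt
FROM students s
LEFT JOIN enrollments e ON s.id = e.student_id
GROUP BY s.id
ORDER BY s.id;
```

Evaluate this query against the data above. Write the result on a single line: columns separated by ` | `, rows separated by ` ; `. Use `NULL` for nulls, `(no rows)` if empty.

LEFT JOIN keeps every students row; unmatched ones get NULL for enrollments columns.
Group by students.id and compute COUNT(e.id). COUNT(col) of an all-NULL group is 0.
  1: ids {2, 8, 21, 24} → COUNT(e.id)=4
  2: ids {12, 25} → COUNT(e.id)=2
  3: ids {4, 16, 19} → COUNT(e.id)=3
  4: ids {13, 20} → COUNT(e.id)=2

Sol | 4 ; Farid | 2 ; Dana | 3 ; Vik | 2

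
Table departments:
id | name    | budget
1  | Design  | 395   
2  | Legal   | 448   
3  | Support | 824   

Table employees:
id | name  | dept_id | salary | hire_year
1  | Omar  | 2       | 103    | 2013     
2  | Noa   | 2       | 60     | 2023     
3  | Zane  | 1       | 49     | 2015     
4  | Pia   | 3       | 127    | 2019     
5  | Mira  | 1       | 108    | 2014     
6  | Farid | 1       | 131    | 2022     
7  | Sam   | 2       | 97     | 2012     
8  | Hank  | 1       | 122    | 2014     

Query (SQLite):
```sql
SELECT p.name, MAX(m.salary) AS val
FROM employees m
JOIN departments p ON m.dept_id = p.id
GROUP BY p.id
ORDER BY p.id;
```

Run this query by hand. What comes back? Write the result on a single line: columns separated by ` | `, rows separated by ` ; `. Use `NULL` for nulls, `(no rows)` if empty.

Design | 131 ; Legal | 103 ; Support | 127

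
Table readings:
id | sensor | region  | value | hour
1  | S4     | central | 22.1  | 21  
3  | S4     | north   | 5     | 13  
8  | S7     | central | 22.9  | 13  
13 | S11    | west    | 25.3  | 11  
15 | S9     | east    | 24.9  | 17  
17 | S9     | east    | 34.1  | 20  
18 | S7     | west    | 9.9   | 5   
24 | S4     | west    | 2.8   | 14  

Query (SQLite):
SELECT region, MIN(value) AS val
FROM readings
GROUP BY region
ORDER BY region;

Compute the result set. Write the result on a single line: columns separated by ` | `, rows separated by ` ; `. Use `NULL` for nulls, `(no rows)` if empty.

Partition readings by region; compute MIN(value) within each group.
  central: ids {1, 8} → MIN(value)=22.1
  east: ids {15, 17} → MIN(value)=24.9
  north: ids {3} → MIN(value)=5
  west: ids {13, 18, 24} → MIN(value)=2.8

central | 22.1 ; east | 24.9 ; north | 5 ; west | 2.8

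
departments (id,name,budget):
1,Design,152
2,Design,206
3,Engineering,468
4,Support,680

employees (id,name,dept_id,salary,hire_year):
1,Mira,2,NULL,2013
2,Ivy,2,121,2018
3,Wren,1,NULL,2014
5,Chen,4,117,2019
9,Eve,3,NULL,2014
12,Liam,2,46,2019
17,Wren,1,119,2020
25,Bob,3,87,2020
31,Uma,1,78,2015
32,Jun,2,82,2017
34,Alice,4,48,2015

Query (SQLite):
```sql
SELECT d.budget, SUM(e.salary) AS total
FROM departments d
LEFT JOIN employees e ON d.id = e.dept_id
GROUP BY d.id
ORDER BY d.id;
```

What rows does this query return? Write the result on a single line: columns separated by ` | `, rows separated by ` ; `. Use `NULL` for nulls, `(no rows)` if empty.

LEFT JOIN keeps every departments row; unmatched ones get NULL for employees columns.
Group by departments.id and compute SUM(e.salary). SUM over an all-NULL group is NULL.
  1: ids {3, 17, 31} → SUM(e.salary)=197
  2: ids {1, 2, 12, 32} → SUM(e.salary)=249
  3: ids {9, 25} → SUM(e.salary)=87
  4: ids {5, 34} → SUM(e.salary)=165

152 | 197 ; 206 | 249 ; 468 | 87 ; 680 | 165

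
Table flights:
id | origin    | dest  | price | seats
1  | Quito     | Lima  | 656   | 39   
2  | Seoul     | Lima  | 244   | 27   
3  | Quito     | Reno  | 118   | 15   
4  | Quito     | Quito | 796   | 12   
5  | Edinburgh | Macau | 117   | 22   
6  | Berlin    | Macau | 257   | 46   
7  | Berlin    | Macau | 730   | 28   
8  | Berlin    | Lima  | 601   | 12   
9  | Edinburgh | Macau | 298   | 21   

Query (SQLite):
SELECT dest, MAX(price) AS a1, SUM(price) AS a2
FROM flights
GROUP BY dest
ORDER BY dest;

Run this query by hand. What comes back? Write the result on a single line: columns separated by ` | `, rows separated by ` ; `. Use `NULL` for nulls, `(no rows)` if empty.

Group flights by dest.
Per group compute: MAX(price), SUM(price).
  Lima: ids {1, 2, 8} → MAX(price)=656, SUM(price)=1501
  Macau: ids {5, 6, 7, 9} → MAX(price)=730, SUM(price)=1402
  Quito: ids {4} → MAX(price)=796, SUM(price)=796
  Reno: ids {3} → MAX(price)=118, SUM(price)=118

Lima | 656 | 1501 ; Macau | 730 | 1402 ; Quito | 796 | 796 ; Reno | 118 | 118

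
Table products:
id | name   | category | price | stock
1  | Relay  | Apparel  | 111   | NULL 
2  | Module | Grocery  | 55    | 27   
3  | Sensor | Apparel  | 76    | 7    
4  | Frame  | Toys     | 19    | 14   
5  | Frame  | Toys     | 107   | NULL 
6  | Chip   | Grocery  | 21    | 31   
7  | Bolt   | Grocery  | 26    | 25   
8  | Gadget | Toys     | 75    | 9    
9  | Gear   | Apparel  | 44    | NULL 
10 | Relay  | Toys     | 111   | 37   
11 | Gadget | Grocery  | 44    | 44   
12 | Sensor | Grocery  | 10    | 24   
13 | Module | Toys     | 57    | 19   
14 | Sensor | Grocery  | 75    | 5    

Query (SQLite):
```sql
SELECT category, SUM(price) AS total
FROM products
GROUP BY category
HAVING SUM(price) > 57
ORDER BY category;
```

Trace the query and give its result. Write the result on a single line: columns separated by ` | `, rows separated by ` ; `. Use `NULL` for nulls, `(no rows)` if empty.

Partition products by category; compute SUM(price) within each group.
HAVING: keep groups where SUM(price) > 57.
  Apparel: ids {1, 3, 9} → SUM(price)=231
  Grocery: ids {2, 6, 7, 11, 12, 14} → SUM(price)=231
  Toys: ids {4, 5, 8, 10, 13} → SUM(price)=369

Apparel | 231 ; Grocery | 231 ; Toys | 369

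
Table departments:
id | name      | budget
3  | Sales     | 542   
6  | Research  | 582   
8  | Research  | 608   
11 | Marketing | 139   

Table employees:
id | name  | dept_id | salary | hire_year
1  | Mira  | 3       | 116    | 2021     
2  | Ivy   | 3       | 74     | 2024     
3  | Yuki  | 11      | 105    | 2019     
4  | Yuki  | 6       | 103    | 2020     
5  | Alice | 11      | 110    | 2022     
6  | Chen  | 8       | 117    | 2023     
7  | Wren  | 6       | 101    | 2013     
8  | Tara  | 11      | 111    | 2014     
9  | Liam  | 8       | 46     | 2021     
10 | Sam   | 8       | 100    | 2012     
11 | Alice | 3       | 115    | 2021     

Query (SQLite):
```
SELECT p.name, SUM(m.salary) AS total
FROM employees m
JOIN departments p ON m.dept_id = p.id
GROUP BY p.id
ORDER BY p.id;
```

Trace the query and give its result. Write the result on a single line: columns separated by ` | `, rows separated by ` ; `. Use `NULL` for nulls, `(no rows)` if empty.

Sales | 305 ; Research | 204 ; Research | 263 ; Marketing | 326

Join each employees row to its departments via dept_id.
Group joined rows by departments.id; compute SUM(m.salary) per group.
  3: ids {1, 2, 11} → SUM(m.salary)=305
  6: ids {4, 7} → SUM(m.salary)=204
  8: ids {6, 9, 10} → SUM(m.salary)=263
  11: ids {3, 5, 8} → SUM(m.salary)=326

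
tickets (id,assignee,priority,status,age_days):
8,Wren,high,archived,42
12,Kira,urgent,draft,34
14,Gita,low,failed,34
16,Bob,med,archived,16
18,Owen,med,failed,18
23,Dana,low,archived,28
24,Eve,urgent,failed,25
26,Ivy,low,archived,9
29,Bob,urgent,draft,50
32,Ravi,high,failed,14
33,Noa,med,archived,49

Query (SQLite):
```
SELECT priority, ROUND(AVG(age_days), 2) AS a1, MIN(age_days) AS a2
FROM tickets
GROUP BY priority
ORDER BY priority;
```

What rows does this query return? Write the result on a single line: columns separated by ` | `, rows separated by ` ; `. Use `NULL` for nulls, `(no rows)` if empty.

Group tickets by priority.
Per group compute: ROUND(AVG(age_days), 2), MIN(age_days).
  high: ids {8, 32} → ROUND(AVG(age_days), 2)=28, MIN(age_days)=14
  low: ids {14, 23, 26} → ROUND(AVG(age_days), 2)=23.67, MIN(age_days)=9
  med: ids {16, 18, 33} → ROUND(AVG(age_days), 2)=27.67, MIN(age_days)=16
  urgent: ids {12, 24, 29} → ROUND(AVG(age_days), 2)=36.33, MIN(age_days)=25

high | 28 | 14 ; low | 23.67 | 9 ; med | 27.67 | 16 ; urgent | 36.33 | 25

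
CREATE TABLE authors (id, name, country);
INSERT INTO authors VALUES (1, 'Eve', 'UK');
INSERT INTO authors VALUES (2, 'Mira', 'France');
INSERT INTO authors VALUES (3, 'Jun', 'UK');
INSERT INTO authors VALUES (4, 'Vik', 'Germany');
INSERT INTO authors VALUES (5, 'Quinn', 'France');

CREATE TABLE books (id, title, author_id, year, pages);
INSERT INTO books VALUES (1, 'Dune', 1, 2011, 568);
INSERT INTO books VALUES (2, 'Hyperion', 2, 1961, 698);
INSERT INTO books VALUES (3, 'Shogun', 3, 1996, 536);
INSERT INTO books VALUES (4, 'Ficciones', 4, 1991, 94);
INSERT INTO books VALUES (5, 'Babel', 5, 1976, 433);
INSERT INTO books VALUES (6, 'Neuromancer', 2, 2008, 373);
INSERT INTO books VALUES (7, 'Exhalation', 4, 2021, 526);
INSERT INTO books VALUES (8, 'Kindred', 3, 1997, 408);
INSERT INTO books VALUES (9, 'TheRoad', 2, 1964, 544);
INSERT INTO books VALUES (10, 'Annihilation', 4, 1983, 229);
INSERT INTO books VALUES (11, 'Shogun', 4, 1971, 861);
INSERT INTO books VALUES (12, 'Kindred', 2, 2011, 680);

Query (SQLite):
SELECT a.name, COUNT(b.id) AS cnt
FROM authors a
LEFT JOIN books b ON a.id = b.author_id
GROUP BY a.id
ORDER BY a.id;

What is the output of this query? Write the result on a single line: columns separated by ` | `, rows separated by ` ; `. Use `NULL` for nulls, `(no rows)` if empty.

Eve | 1 ; Mira | 4 ; Jun | 2 ; Vik | 4 ; Quinn | 1

LEFT JOIN keeps every authors row; unmatched ones get NULL for books columns.
Group by authors.id and compute COUNT(b.id). COUNT(col) of an all-NULL group is 0.
  1: ids {1} → COUNT(b.id)=1
  2: ids {2, 6, 9, 12} → COUNT(b.id)=4
  3: ids {3, 8} → COUNT(b.id)=2
  4: ids {4, 7, 10, 11} → COUNT(b.id)=4
  5: ids {5} → COUNT(b.id)=1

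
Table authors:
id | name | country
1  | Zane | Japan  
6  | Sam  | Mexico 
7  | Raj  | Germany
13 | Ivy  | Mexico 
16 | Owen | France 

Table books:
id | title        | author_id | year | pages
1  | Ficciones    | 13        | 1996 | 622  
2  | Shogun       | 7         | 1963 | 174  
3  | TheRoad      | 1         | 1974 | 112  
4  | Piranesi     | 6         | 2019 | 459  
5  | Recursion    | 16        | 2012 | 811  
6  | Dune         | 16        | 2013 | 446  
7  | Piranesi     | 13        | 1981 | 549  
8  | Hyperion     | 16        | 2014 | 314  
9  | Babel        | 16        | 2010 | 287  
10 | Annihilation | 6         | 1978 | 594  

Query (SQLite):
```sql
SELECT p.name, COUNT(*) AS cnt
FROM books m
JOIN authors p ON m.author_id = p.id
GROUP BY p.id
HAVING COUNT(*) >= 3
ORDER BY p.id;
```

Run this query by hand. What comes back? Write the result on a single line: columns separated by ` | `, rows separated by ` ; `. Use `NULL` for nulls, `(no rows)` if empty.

Owen | 4

Join each books row to its authors via author_id.
Group joined rows by authors.id; compute COUNT(*) per group.
HAVING: keep groups with count ≥ 3.
  1: ids {3} → COUNT(*)=1
  6: ids {4, 10} → COUNT(*)=2
  7: ids {2} → COUNT(*)=1
  13: ids {1, 7} → COUNT(*)=2
  16: ids {5, 6, 8, 9} → COUNT(*)=4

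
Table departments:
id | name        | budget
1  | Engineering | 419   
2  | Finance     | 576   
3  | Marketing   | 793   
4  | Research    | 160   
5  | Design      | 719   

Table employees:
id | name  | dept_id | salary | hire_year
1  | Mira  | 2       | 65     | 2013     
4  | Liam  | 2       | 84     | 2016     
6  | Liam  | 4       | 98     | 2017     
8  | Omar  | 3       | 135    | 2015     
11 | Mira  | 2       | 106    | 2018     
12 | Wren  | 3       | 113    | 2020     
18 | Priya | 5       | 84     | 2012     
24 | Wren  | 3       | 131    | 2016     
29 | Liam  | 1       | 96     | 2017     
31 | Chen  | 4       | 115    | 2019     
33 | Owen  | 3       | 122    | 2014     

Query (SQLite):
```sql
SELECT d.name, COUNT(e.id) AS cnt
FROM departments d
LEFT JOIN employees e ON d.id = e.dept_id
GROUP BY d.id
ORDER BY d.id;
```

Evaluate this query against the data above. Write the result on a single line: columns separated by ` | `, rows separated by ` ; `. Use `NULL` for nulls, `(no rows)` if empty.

LEFT JOIN keeps every departments row; unmatched ones get NULL for employees columns.
Group by departments.id and compute COUNT(e.id). COUNT(col) of an all-NULL group is 0.
  1: ids {29} → COUNT(e.id)=1
  2: ids {1, 4, 11} → COUNT(e.id)=3
  3: ids {8, 12, 24, 33} → COUNT(e.id)=4
  4: ids {6, 31} → COUNT(e.id)=2
  5: ids {18} → COUNT(e.id)=1

Engineering | 1 ; Finance | 3 ; Marketing | 4 ; Research | 2 ; Design | 1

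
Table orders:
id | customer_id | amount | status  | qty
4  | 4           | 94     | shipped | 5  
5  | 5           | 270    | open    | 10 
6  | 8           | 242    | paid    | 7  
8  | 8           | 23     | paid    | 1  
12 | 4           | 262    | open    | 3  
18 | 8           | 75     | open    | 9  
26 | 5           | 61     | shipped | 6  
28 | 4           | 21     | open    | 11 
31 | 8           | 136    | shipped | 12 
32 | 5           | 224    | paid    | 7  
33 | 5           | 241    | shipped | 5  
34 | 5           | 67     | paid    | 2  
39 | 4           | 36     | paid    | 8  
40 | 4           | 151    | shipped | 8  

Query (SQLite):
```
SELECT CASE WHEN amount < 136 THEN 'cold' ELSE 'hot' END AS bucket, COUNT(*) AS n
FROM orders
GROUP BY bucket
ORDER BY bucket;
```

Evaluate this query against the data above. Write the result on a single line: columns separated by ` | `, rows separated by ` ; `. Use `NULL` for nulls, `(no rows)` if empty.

cold | 7 ; hot | 7

Bucket rows by amount < 136 → 'cold' else 'hot'; count each bucket.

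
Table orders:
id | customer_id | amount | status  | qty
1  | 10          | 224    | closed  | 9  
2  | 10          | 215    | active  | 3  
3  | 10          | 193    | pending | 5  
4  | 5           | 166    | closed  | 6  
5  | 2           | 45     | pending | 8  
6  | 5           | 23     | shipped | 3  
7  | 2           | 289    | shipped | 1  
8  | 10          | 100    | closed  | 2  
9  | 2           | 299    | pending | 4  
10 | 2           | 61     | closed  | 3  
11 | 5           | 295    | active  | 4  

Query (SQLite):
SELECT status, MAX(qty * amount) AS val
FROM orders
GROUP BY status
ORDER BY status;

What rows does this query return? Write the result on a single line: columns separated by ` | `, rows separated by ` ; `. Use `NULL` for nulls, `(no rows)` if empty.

active | 1180 ; closed | 2016 ; pending | 1196 ; shipped | 289

For each row compute qty * amount.
Group by status; take MAX of the expression per group.
  active: ids {2, 11} → MAX(qty * amount)=1180
  closed: ids {1, 4, 8, 10} → MAX(qty * amount)=2016
  pending: ids {3, 5, 9} → MAX(qty * amount)=1196
  shipped: ids {6, 7} → MAX(qty * amount)=289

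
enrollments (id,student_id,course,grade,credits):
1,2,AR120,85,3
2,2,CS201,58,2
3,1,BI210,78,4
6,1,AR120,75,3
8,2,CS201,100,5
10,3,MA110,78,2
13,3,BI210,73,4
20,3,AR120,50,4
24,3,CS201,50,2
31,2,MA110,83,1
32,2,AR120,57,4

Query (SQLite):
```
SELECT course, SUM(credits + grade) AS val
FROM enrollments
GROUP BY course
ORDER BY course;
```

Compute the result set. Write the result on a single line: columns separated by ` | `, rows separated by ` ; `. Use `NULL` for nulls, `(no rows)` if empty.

AR120 | 281 ; BI210 | 159 ; CS201 | 217 ; MA110 | 164

For each row compute credits + grade.
Group by course; take SUM of the expression per group.
  AR120: ids {1, 6, 20, 32} → SUM(credits + grade)=281
  BI210: ids {3, 13} → SUM(credits + grade)=159
  CS201: ids {2, 8, 24} → SUM(credits + grade)=217
  MA110: ids {10, 31} → SUM(credits + grade)=164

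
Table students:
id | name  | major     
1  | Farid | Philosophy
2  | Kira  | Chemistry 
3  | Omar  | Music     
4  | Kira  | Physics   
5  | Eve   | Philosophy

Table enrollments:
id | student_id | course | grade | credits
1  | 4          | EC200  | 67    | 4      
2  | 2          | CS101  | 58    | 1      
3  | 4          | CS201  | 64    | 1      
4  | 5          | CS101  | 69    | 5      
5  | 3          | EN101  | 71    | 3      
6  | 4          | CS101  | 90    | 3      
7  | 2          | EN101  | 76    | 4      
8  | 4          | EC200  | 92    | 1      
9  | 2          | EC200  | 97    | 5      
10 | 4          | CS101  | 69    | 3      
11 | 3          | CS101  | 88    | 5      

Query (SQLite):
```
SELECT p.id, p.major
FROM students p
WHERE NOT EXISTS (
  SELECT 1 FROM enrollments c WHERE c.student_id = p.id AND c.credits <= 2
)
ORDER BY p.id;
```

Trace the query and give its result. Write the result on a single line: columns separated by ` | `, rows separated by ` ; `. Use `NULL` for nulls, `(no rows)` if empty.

1 | Philosophy ; 3 | Music ; 5 | Philosophy

For each students row, check whether any enrollments with matching student_id has credits <= 2.
Keep rows where that is false.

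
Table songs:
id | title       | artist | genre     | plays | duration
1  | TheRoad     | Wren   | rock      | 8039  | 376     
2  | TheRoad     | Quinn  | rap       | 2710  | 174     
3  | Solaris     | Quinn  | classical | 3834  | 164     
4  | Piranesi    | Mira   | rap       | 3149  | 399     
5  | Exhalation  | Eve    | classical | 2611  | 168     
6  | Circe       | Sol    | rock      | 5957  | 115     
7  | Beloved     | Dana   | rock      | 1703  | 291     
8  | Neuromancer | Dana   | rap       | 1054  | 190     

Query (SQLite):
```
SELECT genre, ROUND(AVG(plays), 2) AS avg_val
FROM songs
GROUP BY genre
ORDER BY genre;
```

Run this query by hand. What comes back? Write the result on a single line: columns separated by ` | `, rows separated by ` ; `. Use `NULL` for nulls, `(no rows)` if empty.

Partition songs by genre; compute ROUND(AVG(plays), 2) within each group.
  classical: ids {3, 5} → ROUND(AVG(plays), 2)=3222.5
  rap: ids {2, 4, 8} → ROUND(AVG(plays), 2)=2304.33
  rock: ids {1, 6, 7} → ROUND(AVG(plays), 2)=5233

classical | 3222.5 ; rap | 2304.33 ; rock | 5233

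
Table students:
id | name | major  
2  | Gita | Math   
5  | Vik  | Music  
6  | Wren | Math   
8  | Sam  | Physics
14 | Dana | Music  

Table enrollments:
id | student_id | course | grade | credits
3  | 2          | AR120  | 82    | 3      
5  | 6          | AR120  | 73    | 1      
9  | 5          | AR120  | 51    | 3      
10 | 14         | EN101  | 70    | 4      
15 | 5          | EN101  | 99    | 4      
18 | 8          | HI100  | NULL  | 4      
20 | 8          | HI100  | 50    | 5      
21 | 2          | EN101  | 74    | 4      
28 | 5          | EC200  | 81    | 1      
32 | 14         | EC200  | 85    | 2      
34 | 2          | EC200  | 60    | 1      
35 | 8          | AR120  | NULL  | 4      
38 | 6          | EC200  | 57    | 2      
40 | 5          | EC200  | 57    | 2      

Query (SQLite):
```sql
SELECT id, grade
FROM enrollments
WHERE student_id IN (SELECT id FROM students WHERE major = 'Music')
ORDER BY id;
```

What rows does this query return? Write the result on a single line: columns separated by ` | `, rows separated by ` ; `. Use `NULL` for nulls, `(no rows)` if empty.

9 | 51 ; 10 | 70 ; 15 | 99 ; 28 | 81 ; 32 | 85 ; 40 | 57

Inner query: students.id where major = 'Music'.
Outer: keep enrollments rows whose student_id is in that set.
Inner query → {5, 14}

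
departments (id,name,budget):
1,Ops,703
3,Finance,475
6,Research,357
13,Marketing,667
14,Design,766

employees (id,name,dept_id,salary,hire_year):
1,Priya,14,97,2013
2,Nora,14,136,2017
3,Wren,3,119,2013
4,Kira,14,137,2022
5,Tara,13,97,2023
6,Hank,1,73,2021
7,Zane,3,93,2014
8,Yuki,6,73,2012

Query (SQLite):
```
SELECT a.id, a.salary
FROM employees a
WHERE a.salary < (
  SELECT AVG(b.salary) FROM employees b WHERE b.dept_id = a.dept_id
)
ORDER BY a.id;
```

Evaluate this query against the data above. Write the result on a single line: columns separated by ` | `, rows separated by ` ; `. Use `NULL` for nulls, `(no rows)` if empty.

For each employees row a, compute AVG(salary) over rows sharing a.dept_id.
Keep row a if a.salary < that per-group AVG.
  dept_id=1: AVG(salary) = 73.0
  dept_id=3: AVG(salary) = 106.0
  dept_id=6: AVG(salary) = 73.0
  dept_id=13: AVG(salary) = 97.0
  dept_id=14: AVG(salary) = 123.333333

1 | 97 ; 7 | 93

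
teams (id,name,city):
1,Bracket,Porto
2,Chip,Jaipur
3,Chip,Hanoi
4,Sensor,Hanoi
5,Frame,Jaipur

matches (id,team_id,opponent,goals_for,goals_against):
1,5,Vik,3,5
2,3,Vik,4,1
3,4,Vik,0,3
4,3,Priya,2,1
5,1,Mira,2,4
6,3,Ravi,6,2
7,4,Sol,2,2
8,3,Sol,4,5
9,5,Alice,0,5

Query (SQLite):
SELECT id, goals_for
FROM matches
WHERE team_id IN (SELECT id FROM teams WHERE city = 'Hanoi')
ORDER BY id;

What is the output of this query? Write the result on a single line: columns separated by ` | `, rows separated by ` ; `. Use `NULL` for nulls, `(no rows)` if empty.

Inner query: teams.id where city = 'Hanoi'.
Outer: keep matches rows whose team_id is in that set.
Inner query → {3, 4}

2 | 4 ; 3 | 0 ; 4 | 2 ; 6 | 6 ; 7 | 2 ; 8 | 4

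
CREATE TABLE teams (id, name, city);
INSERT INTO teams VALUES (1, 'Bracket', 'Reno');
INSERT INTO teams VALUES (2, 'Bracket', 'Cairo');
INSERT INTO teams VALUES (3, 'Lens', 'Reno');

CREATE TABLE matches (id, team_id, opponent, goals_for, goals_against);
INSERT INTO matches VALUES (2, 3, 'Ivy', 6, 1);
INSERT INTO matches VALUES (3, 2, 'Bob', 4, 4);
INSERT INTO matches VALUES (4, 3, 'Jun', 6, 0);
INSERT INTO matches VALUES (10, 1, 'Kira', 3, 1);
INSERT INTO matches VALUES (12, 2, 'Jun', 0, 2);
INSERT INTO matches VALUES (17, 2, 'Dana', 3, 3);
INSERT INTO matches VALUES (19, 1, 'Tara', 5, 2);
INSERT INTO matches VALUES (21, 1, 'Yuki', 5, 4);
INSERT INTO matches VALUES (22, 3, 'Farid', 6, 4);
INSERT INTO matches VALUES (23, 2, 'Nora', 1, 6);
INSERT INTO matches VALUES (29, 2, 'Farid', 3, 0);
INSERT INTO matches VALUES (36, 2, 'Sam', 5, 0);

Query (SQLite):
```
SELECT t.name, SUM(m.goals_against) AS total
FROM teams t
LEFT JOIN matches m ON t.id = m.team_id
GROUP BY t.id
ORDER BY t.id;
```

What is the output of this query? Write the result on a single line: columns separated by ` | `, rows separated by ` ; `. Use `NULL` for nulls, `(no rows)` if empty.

Bracket | 7 ; Bracket | 15 ; Lens | 5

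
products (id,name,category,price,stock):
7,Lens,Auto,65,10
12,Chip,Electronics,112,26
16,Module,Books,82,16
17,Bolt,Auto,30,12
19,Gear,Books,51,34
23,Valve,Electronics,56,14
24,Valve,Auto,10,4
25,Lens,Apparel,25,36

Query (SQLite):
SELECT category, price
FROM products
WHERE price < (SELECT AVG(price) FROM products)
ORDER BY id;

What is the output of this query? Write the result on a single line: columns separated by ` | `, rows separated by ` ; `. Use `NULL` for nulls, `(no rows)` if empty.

Auto | 30 ; Books | 51 ; Auto | 10 ; Apparel | 25

Scalar subquery: AVG(price) over all products rows = 53.875.
Keep rows where price < that value.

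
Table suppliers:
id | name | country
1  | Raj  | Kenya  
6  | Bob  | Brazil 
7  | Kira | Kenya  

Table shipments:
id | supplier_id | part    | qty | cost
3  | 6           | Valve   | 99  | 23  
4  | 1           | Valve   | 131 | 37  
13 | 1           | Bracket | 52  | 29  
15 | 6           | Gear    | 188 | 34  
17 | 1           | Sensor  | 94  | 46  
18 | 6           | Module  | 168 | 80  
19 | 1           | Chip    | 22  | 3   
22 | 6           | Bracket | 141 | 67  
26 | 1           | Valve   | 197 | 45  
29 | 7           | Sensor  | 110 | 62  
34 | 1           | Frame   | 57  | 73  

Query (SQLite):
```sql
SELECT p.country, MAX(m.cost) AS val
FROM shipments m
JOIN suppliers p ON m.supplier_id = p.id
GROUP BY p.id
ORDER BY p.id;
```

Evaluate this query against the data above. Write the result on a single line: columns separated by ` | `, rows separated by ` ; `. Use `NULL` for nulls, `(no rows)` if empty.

Kenya | 73 ; Brazil | 80 ; Kenya | 62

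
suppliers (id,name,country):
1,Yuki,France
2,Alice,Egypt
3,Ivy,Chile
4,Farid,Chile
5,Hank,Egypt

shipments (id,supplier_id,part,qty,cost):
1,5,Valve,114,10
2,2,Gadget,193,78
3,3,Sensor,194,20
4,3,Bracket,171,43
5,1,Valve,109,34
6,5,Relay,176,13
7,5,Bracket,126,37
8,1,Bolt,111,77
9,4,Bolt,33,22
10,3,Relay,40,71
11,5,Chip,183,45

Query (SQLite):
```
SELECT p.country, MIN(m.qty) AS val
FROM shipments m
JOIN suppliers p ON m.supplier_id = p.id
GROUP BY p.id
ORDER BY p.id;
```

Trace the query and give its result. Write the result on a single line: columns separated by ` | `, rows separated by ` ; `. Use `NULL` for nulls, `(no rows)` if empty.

Join each shipments row to its suppliers via supplier_id.
Group joined rows by suppliers.id; compute MIN(m.qty) per group.
  1: ids {5, 8} → MIN(m.qty)=109
  2: ids {2} → MIN(m.qty)=193
  3: ids {3, 4, 10} → MIN(m.qty)=40
  4: ids {9} → MIN(m.qty)=33
  5: ids {1, 6, 7, 11} → MIN(m.qty)=114

France | 109 ; Egypt | 193 ; Chile | 40 ; Chile | 33 ; Egypt | 114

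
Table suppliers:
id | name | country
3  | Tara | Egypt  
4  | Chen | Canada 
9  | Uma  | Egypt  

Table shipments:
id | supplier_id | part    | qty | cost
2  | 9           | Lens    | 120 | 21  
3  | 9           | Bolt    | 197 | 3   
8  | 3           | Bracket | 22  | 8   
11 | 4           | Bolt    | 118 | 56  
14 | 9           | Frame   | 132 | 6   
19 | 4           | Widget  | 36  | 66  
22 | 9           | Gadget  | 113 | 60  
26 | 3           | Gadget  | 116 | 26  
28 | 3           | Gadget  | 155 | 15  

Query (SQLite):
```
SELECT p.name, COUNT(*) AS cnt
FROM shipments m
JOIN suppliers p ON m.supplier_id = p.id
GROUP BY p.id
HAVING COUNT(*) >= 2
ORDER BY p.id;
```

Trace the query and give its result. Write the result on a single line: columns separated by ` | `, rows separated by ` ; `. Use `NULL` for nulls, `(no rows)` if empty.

Tara | 3 ; Chen | 2 ; Uma | 4

Join each shipments row to its suppliers via supplier_id.
Group joined rows by suppliers.id; compute COUNT(*) per group.
HAVING: keep groups with count ≥ 2.
  3: ids {8, 26, 28} → COUNT(*)=3
  4: ids {11, 19} → COUNT(*)=2
  9: ids {2, 3, 14, 22} → COUNT(*)=4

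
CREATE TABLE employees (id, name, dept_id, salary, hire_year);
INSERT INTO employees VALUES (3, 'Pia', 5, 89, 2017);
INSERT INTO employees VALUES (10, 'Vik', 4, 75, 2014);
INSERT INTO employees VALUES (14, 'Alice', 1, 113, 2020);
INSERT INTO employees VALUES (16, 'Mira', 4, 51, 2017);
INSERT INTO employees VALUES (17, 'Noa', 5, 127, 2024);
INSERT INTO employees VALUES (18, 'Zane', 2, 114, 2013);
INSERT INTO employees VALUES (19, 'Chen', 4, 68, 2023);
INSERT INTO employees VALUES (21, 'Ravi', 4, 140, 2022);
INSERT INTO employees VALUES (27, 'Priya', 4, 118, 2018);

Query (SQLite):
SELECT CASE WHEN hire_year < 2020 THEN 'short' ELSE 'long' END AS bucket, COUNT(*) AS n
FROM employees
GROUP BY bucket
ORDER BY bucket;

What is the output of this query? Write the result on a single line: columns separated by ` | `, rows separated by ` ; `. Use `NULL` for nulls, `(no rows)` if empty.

Bucket rows by hire_year < 2020 → 'short' else 'long'; count each bucket.

long | 4 ; short | 5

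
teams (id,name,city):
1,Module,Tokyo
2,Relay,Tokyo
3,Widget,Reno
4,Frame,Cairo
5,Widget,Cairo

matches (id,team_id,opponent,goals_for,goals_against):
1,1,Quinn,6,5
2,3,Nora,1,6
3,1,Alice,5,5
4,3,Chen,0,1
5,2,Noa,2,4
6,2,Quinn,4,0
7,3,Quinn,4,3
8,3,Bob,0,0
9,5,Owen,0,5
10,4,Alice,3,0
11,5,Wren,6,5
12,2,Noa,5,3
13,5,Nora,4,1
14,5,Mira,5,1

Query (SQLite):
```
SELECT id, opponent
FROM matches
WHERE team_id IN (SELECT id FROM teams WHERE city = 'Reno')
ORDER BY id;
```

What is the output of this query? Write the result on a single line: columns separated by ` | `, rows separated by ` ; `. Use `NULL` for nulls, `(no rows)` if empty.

2 | Nora ; 4 | Chen ; 7 | Quinn ; 8 | Bob

Inner query: teams.id where city = 'Reno'.
Outer: keep matches rows whose team_id is in that set.
Inner query → {3}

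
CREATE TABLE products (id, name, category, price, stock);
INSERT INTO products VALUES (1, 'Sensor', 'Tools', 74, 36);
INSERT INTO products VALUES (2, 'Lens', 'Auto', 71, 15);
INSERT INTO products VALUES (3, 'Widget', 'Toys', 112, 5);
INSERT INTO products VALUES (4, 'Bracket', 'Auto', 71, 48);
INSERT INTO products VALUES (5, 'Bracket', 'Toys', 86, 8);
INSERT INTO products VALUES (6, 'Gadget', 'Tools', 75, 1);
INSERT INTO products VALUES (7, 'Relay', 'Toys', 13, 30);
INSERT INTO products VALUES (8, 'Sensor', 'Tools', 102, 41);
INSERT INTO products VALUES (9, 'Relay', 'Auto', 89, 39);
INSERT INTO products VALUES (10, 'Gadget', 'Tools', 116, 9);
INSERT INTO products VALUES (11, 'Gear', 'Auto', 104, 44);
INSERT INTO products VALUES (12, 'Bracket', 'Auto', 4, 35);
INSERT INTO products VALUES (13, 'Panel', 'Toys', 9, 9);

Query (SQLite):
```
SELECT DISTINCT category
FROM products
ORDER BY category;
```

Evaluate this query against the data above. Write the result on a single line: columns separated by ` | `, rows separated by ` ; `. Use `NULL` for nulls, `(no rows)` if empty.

Auto ; Tools ; Toys

Collect distinct category values from products.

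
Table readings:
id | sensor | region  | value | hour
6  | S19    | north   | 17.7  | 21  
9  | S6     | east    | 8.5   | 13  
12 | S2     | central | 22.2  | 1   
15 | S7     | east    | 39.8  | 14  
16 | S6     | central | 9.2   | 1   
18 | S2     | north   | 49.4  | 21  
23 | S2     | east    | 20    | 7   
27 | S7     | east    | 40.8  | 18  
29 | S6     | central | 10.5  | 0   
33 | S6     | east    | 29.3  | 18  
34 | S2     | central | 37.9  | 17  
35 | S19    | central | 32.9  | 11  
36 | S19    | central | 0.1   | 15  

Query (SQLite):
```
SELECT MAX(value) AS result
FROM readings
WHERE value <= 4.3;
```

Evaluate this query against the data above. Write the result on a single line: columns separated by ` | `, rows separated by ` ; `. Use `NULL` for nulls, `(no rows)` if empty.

Rows where value <= 4.3 → value values: [0.1].
MAX of non-NULL values = 0.1.

0.1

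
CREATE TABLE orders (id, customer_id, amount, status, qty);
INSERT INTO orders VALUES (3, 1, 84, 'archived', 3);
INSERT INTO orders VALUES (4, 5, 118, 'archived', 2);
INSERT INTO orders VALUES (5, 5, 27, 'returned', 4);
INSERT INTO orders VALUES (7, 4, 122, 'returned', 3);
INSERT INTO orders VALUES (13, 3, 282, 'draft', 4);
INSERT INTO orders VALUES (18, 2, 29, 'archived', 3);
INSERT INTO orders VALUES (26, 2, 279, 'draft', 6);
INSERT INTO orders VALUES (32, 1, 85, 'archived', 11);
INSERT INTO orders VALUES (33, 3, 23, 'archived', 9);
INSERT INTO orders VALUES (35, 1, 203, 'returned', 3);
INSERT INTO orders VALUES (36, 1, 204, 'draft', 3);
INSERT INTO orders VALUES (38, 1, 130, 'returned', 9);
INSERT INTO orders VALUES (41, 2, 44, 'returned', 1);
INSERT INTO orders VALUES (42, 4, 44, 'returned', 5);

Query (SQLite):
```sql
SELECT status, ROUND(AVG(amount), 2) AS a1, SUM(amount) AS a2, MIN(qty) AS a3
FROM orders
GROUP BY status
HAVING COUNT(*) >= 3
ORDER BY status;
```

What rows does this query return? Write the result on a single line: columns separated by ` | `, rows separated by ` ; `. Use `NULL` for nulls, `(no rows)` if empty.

Group orders by status.
Per group compute: ROUND(AVG(amount), 2), SUM(amount), MIN(qty).
HAVING: drop groups with fewer than 3 rows.
  archived: ids {3, 4, 18, 32, 33} → ROUND(AVG(amount), 2)=67.8, SUM(amount)=339, MIN(qty)=2
  draft: ids {13, 26, 36} → ROUND(AVG(amount), 2)=255, SUM(amount)=765, MIN(qty)=3
  returned: ids {5, 7, 35, 38, 41, 42} → ROUND(AVG(amount), 2)=95, SUM(amount)=570, MIN(qty)=1

archived | 67.8 | 339 | 2 ; draft | 255 | 765 | 3 ; returned | 95 | 570 | 1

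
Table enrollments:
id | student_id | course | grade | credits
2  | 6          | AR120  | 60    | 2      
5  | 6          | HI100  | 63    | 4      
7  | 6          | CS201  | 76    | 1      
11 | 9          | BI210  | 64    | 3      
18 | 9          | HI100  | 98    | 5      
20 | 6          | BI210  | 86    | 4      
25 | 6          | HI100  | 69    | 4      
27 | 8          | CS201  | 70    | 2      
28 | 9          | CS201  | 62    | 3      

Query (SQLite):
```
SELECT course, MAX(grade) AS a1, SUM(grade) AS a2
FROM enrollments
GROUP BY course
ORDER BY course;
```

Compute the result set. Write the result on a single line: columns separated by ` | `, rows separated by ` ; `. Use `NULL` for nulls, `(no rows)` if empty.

Group enrollments by course.
Per group compute: MAX(grade), SUM(grade).
  AR120: ids {2} → MAX(grade)=60, SUM(grade)=60
  BI210: ids {11, 20} → MAX(grade)=86, SUM(grade)=150
  CS201: ids {7, 27, 28} → MAX(grade)=76, SUM(grade)=208
  HI100: ids {5, 18, 25} → MAX(grade)=98, SUM(grade)=230

AR120 | 60 | 60 ; BI210 | 86 | 150 ; CS201 | 76 | 208 ; HI100 | 98 | 230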